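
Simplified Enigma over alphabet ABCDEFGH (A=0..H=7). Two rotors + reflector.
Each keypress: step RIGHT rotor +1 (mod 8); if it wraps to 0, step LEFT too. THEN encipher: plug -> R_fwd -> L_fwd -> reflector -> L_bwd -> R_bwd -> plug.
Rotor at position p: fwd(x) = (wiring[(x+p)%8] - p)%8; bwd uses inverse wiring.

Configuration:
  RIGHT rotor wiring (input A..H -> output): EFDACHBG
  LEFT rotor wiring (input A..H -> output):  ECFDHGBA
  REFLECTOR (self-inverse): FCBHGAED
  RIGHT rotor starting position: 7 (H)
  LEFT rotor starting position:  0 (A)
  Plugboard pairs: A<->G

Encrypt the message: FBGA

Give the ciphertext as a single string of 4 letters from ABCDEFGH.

Answer: HFHH

Derivation:
Char 1 ('F'): step: R->0, L->1 (L advanced); F->plug->F->R->H->L->D->refl->H->L'->G->R'->H->plug->H
Char 2 ('B'): step: R->1, L=1; B->plug->B->R->C->L->C->refl->B->L'->A->R'->F->plug->F
Char 3 ('G'): step: R->2, L=1; G->plug->A->R->B->L->E->refl->G->L'->D->R'->H->plug->H
Char 4 ('A'): step: R->3, L=1; A->plug->G->R->C->L->C->refl->B->L'->A->R'->H->plug->H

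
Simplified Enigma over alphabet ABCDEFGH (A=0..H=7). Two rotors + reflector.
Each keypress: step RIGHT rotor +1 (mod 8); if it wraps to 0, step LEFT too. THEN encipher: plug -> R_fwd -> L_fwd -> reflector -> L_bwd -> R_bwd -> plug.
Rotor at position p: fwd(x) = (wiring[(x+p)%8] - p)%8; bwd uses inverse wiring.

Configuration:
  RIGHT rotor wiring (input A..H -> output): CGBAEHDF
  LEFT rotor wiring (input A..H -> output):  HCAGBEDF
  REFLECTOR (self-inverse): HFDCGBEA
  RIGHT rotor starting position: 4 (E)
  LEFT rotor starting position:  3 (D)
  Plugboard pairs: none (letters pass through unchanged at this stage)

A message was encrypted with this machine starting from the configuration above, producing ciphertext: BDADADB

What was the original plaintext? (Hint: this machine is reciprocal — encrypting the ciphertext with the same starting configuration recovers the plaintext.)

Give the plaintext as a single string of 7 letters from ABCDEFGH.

Answer: GCBGEBE

Derivation:
Char 1 ('B'): step: R->5, L=3; B->plug->B->R->G->L->H->refl->A->L'->D->R'->G->plug->G
Char 2 ('D'): step: R->6, L=3; D->plug->D->R->A->L->D->refl->C->L'->E->R'->C->plug->C
Char 3 ('A'): step: R->7, L=3; A->plug->A->R->G->L->H->refl->A->L'->D->R'->B->plug->B
Char 4 ('D'): step: R->0, L->4 (L advanced); D->plug->D->R->A->L->F->refl->B->L'->D->R'->G->plug->G
Char 5 ('A'): step: R->1, L=4; A->plug->A->R->F->L->G->refl->E->L'->G->R'->E->plug->E
Char 6 ('D'): step: R->2, L=4; D->plug->D->R->F->L->G->refl->E->L'->G->R'->B->plug->B
Char 7 ('B'): step: R->3, L=4; B->plug->B->R->B->L->A->refl->H->L'->C->R'->E->plug->E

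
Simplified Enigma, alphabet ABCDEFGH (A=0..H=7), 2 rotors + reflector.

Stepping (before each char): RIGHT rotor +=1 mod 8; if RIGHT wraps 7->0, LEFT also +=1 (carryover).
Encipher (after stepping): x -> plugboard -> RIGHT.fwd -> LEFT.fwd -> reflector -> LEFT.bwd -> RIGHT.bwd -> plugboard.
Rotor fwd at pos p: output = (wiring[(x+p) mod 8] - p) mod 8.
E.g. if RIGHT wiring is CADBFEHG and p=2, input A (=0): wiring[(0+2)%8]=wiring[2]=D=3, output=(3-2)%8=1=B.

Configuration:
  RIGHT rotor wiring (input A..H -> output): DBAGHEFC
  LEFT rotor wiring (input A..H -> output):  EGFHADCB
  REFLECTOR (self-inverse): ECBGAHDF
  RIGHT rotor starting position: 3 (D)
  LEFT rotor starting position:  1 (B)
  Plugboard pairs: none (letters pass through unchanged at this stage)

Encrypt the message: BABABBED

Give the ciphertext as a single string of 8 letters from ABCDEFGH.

Answer: AHCFGFAF

Derivation:
Char 1 ('B'): step: R->4, L=1; B->plug->B->R->A->L->F->refl->H->L'->D->R'->A->plug->A
Char 2 ('A'): step: R->5, L=1; A->plug->A->R->H->L->D->refl->G->L'->C->R'->H->plug->H
Char 3 ('B'): step: R->6, L=1; B->plug->B->R->E->L->C->refl->B->L'->F->R'->C->plug->C
Char 4 ('A'): step: R->7, L=1; A->plug->A->R->D->L->H->refl->F->L'->A->R'->F->plug->F
Char 5 ('B'): step: R->0, L->2 (L advanced); B->plug->B->R->B->L->F->refl->H->L'->F->R'->G->plug->G
Char 6 ('B'): step: R->1, L=2; B->plug->B->R->H->L->E->refl->A->L'->E->R'->F->plug->F
Char 7 ('E'): step: R->2, L=2; E->plug->E->R->D->L->B->refl->C->L'->G->R'->A->plug->A
Char 8 ('D'): step: R->3, L=2; D->plug->D->R->C->L->G->refl->D->L'->A->R'->F->plug->F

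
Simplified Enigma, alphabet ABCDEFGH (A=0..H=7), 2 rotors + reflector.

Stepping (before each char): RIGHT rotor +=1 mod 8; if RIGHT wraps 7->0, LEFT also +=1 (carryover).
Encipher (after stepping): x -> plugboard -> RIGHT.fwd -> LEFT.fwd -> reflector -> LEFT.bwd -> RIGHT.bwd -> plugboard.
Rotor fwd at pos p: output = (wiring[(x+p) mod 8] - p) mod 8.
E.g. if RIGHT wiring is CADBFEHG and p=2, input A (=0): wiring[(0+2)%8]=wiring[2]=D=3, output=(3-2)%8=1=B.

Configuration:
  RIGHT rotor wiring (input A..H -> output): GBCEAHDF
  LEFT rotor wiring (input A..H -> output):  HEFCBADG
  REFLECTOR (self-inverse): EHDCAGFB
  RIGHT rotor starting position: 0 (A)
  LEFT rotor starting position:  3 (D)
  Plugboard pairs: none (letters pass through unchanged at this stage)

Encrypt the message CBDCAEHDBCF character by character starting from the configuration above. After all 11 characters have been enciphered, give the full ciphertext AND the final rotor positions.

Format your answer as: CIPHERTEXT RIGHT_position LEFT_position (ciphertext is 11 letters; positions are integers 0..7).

Char 1 ('C'): step: R->1, L=3; C->plug->C->R->D->L->A->refl->E->L'->F->R'->H->plug->H
Char 2 ('B'): step: R->2, L=3; B->plug->B->R->C->L->F->refl->G->L'->B->R'->E->plug->E
Char 3 ('D'): step: R->3, L=3; D->plug->D->R->A->L->H->refl->B->L'->G->R'->G->plug->G
Char 4 ('C'): step: R->4, L=3; C->plug->C->R->H->L->C->refl->D->L'->E->R'->A->plug->A
Char 5 ('A'): step: R->5, L=3; A->plug->A->R->C->L->F->refl->G->L'->B->R'->D->plug->D
Char 6 ('E'): step: R->6, L=3; E->plug->E->R->E->L->D->refl->C->L'->H->R'->B->plug->B
Char 7 ('H'): step: R->7, L=3; H->plug->H->R->E->L->D->refl->C->L'->H->R'->B->plug->B
Char 8 ('D'): step: R->0, L->4 (L advanced); D->plug->D->R->E->L->D->refl->C->L'->D->R'->G->plug->G
Char 9 ('B'): step: R->1, L=4; B->plug->B->R->B->L->E->refl->A->L'->F->R'->H->plug->H
Char 10 ('C'): step: R->2, L=4; C->plug->C->R->G->L->B->refl->H->L'->C->R'->B->plug->B
Char 11 ('F'): step: R->3, L=4; F->plug->F->R->D->L->C->refl->D->L'->E->R'->C->plug->C
Final: ciphertext=HEGADBBGHBC, RIGHT=3, LEFT=4

Answer: HEGADBBGHBC 3 4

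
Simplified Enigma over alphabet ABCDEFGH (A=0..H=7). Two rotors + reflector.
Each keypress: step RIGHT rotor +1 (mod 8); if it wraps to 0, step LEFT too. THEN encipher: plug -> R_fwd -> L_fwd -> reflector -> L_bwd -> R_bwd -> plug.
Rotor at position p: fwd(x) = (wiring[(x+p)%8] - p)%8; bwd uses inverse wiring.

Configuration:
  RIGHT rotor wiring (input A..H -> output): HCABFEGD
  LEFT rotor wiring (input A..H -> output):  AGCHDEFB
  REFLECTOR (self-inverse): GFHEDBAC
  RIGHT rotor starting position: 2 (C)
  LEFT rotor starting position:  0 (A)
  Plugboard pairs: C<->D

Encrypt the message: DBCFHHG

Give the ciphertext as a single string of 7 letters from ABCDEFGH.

Char 1 ('D'): step: R->3, L=0; D->plug->C->R->B->L->G->refl->A->L'->A->R'->E->plug->E
Char 2 ('B'): step: R->4, L=0; B->plug->B->R->A->L->A->refl->G->L'->B->R'->A->plug->A
Char 3 ('C'): step: R->5, L=0; C->plug->D->R->C->L->C->refl->H->L'->D->R'->F->plug->F
Char 4 ('F'): step: R->6, L=0; F->plug->F->R->D->L->H->refl->C->L'->C->R'->E->plug->E
Char 5 ('H'): step: R->7, L=0; H->plug->H->R->H->L->B->refl->F->L'->G->R'->F->plug->F
Char 6 ('H'): step: R->0, L->1 (L advanced); H->plug->H->R->D->L->C->refl->H->L'->H->R'->A->plug->A
Char 7 ('G'): step: R->1, L=1; G->plug->G->R->C->L->G->refl->A->L'->G->R'->H->plug->H

Answer: EAFEFAH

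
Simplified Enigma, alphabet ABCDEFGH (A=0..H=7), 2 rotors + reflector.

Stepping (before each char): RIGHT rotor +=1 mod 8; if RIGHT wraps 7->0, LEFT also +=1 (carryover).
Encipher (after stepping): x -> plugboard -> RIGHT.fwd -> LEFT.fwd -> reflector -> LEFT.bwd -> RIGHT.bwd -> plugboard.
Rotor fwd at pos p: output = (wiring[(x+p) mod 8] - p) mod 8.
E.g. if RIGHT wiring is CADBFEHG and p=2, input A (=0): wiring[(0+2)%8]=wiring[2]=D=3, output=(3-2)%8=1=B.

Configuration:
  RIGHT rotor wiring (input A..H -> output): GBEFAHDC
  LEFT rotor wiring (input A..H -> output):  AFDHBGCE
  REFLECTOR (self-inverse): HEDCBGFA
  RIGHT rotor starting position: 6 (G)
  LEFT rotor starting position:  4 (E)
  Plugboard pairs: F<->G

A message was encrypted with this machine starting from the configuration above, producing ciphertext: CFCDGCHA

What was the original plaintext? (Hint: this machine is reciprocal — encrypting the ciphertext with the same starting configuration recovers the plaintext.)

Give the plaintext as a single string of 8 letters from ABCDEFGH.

Answer: FAGEFFBH

Derivation:
Char 1 ('C'): step: R->7, L=4; C->plug->C->R->C->L->G->refl->F->L'->A->R'->G->plug->F
Char 2 ('F'): step: R->0, L->5 (L advanced); F->plug->G->R->D->L->D->refl->C->L'->G->R'->A->plug->A
Char 3 ('C'): step: R->1, L=5; C->plug->C->R->E->L->A->refl->H->L'->C->R'->F->plug->G
Char 4 ('D'): step: R->2, L=5; D->plug->D->R->F->L->G->refl->F->L'->B->R'->E->plug->E
Char 5 ('G'): step: R->3, L=5; G->plug->F->R->D->L->D->refl->C->L'->G->R'->G->plug->F
Char 6 ('C'): step: R->4, L=5; C->plug->C->R->H->L->E->refl->B->L'->A->R'->G->plug->F
Char 7 ('H'): step: R->5, L=5; H->plug->H->R->D->L->D->refl->C->L'->G->R'->B->plug->B
Char 8 ('A'): step: R->6, L=5; A->plug->A->R->F->L->G->refl->F->L'->B->R'->H->plug->H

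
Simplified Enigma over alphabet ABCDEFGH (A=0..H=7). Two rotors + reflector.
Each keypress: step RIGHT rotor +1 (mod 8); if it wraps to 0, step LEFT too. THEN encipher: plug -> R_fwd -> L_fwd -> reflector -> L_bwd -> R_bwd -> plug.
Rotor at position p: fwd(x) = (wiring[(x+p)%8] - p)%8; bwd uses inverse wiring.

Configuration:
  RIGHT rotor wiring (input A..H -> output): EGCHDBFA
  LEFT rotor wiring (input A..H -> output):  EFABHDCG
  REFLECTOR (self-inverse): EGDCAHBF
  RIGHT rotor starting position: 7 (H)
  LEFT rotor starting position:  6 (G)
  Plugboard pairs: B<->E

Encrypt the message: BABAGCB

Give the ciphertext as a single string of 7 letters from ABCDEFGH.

Char 1 ('B'): step: R->0, L->7 (L advanced); B->plug->E->R->D->L->B->refl->G->L'->C->R'->C->plug->C
Char 2 ('A'): step: R->1, L=7; A->plug->A->R->F->L->A->refl->E->L'->G->R'->C->plug->C
Char 3 ('B'): step: R->2, L=7; B->plug->E->R->D->L->B->refl->G->L'->C->R'->G->plug->G
Char 4 ('A'): step: R->3, L=7; A->plug->A->R->E->L->C->refl->D->L'->H->R'->H->plug->H
Char 5 ('G'): step: R->4, L=7; G->plug->G->R->G->L->E->refl->A->L'->F->R'->B->plug->E
Char 6 ('C'): step: R->5, L=7; C->plug->C->R->D->L->B->refl->G->L'->C->R'->G->plug->G
Char 7 ('B'): step: R->6, L=7; B->plug->E->R->E->L->C->refl->D->L'->H->R'->A->plug->A

Answer: CCGHEGA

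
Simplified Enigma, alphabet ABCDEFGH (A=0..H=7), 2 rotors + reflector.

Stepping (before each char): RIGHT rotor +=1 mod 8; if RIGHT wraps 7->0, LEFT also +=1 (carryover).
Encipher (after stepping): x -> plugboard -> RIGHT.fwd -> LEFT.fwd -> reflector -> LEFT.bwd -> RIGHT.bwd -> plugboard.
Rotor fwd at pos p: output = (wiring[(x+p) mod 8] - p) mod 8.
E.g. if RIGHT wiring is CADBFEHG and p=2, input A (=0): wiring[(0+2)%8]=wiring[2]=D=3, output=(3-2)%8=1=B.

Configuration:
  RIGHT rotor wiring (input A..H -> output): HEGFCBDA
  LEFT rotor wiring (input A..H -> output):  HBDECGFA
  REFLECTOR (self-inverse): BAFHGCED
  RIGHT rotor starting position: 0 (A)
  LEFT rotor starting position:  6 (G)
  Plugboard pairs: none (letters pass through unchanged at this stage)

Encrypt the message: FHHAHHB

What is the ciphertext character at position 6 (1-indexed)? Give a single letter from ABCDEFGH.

Char 1 ('F'): step: R->1, L=6; F->plug->F->R->C->L->B->refl->A->L'->H->R'->G->plug->G
Char 2 ('H'): step: R->2, L=6; H->plug->H->R->C->L->B->refl->A->L'->H->R'->D->plug->D
Char 3 ('H'): step: R->3, L=6; H->plug->H->R->D->L->D->refl->H->L'->A->R'->D->plug->D
Char 4 ('A'): step: R->4, L=6; A->plug->A->R->G->L->E->refl->G->L'->F->R'->B->plug->B
Char 5 ('H'): step: R->5, L=6; H->plug->H->R->F->L->G->refl->E->L'->G->R'->B->plug->B
Char 6 ('H'): step: R->6, L=6; H->plug->H->R->D->L->D->refl->H->L'->A->R'->E->plug->E

E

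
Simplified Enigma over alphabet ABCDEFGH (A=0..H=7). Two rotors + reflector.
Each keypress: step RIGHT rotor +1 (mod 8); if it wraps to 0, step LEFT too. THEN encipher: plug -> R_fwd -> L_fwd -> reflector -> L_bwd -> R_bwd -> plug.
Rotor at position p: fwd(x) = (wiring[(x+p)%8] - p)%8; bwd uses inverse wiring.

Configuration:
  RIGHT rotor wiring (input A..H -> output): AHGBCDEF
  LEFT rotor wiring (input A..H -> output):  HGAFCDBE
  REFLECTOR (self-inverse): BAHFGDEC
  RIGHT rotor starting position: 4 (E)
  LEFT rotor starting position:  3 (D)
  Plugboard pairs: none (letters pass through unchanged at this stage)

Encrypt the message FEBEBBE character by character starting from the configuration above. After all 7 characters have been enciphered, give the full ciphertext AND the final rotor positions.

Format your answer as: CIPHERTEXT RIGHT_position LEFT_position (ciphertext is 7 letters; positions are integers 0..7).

Answer: CDCGDFG 3 4

Derivation:
Char 1 ('F'): step: R->5, L=3; F->plug->F->R->B->L->H->refl->C->L'->A->R'->C->plug->C
Char 2 ('E'): step: R->6, L=3; E->plug->E->R->A->L->C->refl->H->L'->B->R'->D->plug->D
Char 3 ('B'): step: R->7, L=3; B->plug->B->R->B->L->H->refl->C->L'->A->R'->C->plug->C
Char 4 ('E'): step: R->0, L->4 (L advanced); E->plug->E->R->C->L->F->refl->D->L'->E->R'->G->plug->G
Char 5 ('B'): step: R->1, L=4; B->plug->B->R->F->L->C->refl->H->L'->B->R'->D->plug->D
Char 6 ('B'): step: R->2, L=4; B->plug->B->R->H->L->B->refl->A->L'->D->R'->F->plug->F
Char 7 ('E'): step: R->3, L=4; E->plug->E->R->C->L->F->refl->D->L'->E->R'->G->plug->G
Final: ciphertext=CDCGDFG, RIGHT=3, LEFT=4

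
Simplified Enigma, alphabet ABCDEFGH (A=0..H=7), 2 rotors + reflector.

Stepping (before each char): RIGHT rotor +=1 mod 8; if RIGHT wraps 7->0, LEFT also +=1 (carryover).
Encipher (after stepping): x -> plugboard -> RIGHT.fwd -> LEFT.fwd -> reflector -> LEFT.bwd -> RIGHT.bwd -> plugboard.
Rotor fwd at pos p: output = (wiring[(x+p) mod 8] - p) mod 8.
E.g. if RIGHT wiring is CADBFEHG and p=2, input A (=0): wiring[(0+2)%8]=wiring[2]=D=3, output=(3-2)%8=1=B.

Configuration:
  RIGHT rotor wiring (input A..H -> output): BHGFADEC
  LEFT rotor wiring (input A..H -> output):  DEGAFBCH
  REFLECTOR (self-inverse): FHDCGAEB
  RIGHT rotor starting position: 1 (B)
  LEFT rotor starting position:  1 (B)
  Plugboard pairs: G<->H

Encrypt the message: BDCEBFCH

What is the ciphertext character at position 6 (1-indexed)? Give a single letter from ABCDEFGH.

Char 1 ('B'): step: R->2, L=1; B->plug->B->R->D->L->E->refl->G->L'->G->R'->C->plug->C
Char 2 ('D'): step: R->3, L=1; D->plug->D->R->B->L->F->refl->A->L'->E->R'->G->plug->H
Char 3 ('C'): step: R->4, L=1; C->plug->C->R->A->L->D->refl->C->L'->H->R'->B->plug->B
Char 4 ('E'): step: R->5, L=1; E->plug->E->R->C->L->H->refl->B->L'->F->R'->C->plug->C
Char 5 ('B'): step: R->6, L=1; B->plug->B->R->E->L->A->refl->F->L'->B->R'->D->plug->D
Char 6 ('F'): step: R->7, L=1; F->plug->F->R->B->L->F->refl->A->L'->E->R'->G->plug->H

H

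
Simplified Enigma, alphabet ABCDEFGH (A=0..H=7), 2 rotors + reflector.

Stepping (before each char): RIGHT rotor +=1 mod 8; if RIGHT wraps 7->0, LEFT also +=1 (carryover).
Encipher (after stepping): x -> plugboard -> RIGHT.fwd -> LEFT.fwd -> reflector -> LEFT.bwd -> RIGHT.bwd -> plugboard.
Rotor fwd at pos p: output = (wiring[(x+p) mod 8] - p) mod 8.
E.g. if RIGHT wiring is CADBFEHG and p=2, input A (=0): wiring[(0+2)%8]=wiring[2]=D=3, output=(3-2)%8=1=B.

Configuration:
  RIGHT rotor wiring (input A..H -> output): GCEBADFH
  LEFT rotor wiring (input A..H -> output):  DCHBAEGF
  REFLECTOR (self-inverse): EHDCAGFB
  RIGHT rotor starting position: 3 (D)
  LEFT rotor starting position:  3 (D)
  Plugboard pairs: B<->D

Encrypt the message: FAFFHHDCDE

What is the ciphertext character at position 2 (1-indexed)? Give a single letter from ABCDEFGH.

Char 1 ('F'): step: R->4, L=3; F->plug->F->R->G->L->H->refl->B->L'->C->R'->E->plug->E
Char 2 ('A'): step: R->5, L=3; A->plug->A->R->G->L->H->refl->B->L'->C->R'->C->plug->C

C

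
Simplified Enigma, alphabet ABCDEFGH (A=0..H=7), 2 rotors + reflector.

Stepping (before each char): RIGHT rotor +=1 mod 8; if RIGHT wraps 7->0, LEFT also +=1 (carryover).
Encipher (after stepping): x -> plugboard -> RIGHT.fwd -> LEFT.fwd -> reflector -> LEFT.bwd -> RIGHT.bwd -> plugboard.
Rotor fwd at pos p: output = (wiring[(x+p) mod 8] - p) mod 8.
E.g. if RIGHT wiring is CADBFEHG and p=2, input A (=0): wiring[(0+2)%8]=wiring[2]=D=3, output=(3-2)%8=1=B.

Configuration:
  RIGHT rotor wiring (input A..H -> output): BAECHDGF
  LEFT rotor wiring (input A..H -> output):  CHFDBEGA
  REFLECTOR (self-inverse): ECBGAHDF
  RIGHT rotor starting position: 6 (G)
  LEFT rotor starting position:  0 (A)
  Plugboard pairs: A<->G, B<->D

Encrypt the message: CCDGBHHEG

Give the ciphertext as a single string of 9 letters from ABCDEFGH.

Char 1 ('C'): step: R->7, L=0; C->plug->C->R->B->L->H->refl->F->L'->C->R'->B->plug->D
Char 2 ('C'): step: R->0, L->1 (L advanced); C->plug->C->R->E->L->D->refl->G->L'->A->R'->B->plug->D
Char 3 ('D'): step: R->1, L=1; D->plug->B->R->D->L->A->refl->E->L'->B->R'->C->plug->C
Char 4 ('G'): step: R->2, L=1; G->plug->A->R->C->L->C->refl->B->L'->H->R'->G->plug->A
Char 5 ('B'): step: R->3, L=1; B->plug->D->R->D->L->A->refl->E->L'->B->R'->H->plug->H
Char 6 ('H'): step: R->4, L=1; H->plug->H->R->G->L->H->refl->F->L'->F->R'->E->plug->E
Char 7 ('H'): step: R->5, L=1; H->plug->H->R->C->L->C->refl->B->L'->H->R'->F->plug->F
Char 8 ('E'): step: R->6, L=1; E->plug->E->R->G->L->H->refl->F->L'->F->R'->H->plug->H
Char 9 ('G'): step: R->7, L=1; G->plug->A->R->G->L->H->refl->F->L'->F->R'->D->plug->B

Answer: DDCAHEFHB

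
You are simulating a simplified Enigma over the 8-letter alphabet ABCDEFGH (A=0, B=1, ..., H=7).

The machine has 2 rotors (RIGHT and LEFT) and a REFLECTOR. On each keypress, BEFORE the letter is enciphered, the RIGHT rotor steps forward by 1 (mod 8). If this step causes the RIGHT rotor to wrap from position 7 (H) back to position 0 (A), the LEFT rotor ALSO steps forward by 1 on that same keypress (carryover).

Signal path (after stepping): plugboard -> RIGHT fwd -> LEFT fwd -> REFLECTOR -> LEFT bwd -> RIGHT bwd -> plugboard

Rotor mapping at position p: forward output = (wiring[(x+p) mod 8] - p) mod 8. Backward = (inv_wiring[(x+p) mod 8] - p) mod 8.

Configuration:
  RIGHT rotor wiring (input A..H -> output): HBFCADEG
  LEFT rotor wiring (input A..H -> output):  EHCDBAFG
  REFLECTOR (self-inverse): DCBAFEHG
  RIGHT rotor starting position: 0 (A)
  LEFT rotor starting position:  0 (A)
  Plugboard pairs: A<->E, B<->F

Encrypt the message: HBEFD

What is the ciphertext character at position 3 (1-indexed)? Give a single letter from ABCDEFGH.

Char 1 ('H'): step: R->1, L=0; H->plug->H->R->G->L->F->refl->E->L'->A->R'->A->plug->E
Char 2 ('B'): step: R->2, L=0; B->plug->F->R->E->L->B->refl->C->L'->C->R'->E->plug->A
Char 3 ('E'): step: R->3, L=0; E->plug->A->R->H->L->G->refl->H->L'->B->R'->D->plug->D

D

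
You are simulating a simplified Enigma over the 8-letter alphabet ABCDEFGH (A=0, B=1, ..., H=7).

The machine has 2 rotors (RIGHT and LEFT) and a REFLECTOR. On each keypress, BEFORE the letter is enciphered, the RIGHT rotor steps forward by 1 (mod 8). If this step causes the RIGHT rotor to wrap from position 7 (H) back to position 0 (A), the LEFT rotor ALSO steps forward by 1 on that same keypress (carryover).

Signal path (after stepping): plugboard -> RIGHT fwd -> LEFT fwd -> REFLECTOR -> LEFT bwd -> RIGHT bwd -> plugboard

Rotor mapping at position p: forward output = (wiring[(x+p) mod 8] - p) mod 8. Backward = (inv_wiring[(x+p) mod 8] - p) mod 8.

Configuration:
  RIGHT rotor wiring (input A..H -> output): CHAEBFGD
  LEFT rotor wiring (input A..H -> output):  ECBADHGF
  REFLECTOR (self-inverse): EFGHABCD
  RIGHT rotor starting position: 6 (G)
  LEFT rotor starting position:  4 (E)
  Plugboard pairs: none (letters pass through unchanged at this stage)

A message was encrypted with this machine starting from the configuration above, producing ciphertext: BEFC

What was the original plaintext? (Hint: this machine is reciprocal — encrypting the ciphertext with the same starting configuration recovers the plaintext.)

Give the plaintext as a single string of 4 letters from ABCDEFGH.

Answer: GDGG

Derivation:
Char 1 ('B'): step: R->7, L=4; B->plug->B->R->D->L->B->refl->F->L'->G->R'->G->plug->G
Char 2 ('E'): step: R->0, L->5 (L advanced); E->plug->E->R->B->L->B->refl->F->L'->E->R'->D->plug->D
Char 3 ('F'): step: R->1, L=5; F->plug->F->R->F->L->E->refl->A->L'->C->R'->G->plug->G
Char 4 ('C'): step: R->2, L=5; C->plug->C->R->H->L->G->refl->C->L'->A->R'->G->plug->G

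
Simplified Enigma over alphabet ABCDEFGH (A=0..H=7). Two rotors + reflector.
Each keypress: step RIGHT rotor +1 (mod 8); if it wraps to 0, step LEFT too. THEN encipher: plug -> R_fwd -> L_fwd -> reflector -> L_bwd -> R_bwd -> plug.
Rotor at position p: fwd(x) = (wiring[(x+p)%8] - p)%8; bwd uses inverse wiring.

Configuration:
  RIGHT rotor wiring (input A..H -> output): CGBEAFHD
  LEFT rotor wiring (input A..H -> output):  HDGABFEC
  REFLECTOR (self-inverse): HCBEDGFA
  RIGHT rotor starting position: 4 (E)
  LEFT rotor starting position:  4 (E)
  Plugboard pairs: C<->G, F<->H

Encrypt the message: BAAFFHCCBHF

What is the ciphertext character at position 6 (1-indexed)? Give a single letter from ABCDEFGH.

Char 1 ('B'): step: R->5, L=4; B->plug->B->R->C->L->A->refl->H->L'->F->R'->D->plug->D
Char 2 ('A'): step: R->6, L=4; A->plug->A->R->B->L->B->refl->C->L'->G->R'->F->plug->H
Char 3 ('A'): step: R->7, L=4; A->plug->A->R->E->L->D->refl->E->L'->H->R'->C->plug->G
Char 4 ('F'): step: R->0, L->5 (L advanced); F->plug->H->R->D->L->C->refl->B->L'->F->R'->F->plug->H
Char 5 ('F'): step: R->1, L=5; F->plug->H->R->B->L->H->refl->A->L'->A->R'->B->plug->B
Char 6 ('H'): step: R->2, L=5; H->plug->F->R->B->L->H->refl->A->L'->A->R'->G->plug->C

C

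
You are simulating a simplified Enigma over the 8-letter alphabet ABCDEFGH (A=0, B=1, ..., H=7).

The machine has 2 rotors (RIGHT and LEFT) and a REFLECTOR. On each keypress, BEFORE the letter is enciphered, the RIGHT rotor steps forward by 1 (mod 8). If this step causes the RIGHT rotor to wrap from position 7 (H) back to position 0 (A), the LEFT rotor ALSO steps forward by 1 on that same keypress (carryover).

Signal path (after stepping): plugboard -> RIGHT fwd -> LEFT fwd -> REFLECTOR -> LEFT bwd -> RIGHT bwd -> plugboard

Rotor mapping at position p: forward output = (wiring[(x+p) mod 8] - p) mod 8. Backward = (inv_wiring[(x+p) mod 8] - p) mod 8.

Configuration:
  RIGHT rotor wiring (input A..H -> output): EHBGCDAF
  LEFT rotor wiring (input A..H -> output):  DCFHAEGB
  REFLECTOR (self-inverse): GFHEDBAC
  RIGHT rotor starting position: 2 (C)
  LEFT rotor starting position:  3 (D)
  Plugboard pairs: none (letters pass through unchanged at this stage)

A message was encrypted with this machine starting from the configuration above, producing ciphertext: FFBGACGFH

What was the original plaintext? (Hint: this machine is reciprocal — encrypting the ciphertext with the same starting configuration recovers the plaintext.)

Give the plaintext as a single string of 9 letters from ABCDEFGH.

Answer: EECHEHEEA

Derivation:
Char 1 ('F'): step: R->3, L=3; F->plug->F->R->B->L->F->refl->B->L'->C->R'->E->plug->E
Char 2 ('F'): step: R->4, L=3; F->plug->F->R->D->L->D->refl->E->L'->A->R'->E->plug->E
Char 3 ('B'): step: R->5, L=3; B->plug->B->R->D->L->D->refl->E->L'->A->R'->C->plug->C
Char 4 ('G'): step: R->6, L=3; G->plug->G->R->E->L->G->refl->A->L'->F->R'->H->plug->H
Char 5 ('A'): step: R->7, L=3; A->plug->A->R->G->L->H->refl->C->L'->H->R'->E->plug->E
Char 6 ('C'): step: R->0, L->4 (L advanced); C->plug->C->R->B->L->A->refl->G->L'->F->R'->H->plug->H
Char 7 ('G'): step: R->1, L=4; G->plug->G->R->E->L->H->refl->C->L'->C->R'->E->plug->E
Char 8 ('F'): step: R->2, L=4; F->plug->F->R->D->L->F->refl->B->L'->G->R'->E->plug->E
Char 9 ('H'): step: R->3, L=4; H->plug->H->R->G->L->B->refl->F->L'->D->R'->A->plug->A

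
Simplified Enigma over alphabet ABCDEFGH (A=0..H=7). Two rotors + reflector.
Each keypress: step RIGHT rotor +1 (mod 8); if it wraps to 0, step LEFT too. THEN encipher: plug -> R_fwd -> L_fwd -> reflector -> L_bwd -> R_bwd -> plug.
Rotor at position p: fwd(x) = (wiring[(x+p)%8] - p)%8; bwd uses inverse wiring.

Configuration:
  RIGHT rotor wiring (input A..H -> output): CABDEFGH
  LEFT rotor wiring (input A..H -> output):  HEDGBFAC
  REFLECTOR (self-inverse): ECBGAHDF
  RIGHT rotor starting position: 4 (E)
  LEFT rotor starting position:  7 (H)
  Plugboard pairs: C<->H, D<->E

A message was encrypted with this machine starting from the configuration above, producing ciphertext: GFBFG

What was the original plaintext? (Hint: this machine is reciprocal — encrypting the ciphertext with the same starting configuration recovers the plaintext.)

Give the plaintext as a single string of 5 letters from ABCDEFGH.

Char 1 ('G'): step: R->5, L=7; G->plug->G->R->G->L->G->refl->D->L'->A->R'->A->plug->A
Char 2 ('F'): step: R->6, L=7; F->plug->F->R->F->L->C->refl->B->L'->H->R'->H->plug->C
Char 3 ('B'): step: R->7, L=7; B->plug->B->R->D->L->E->refl->A->L'->B->R'->C->plug->H
Char 4 ('F'): step: R->0, L->0 (L advanced); F->plug->F->R->F->L->F->refl->H->L'->A->R'->B->plug->B
Char 5 ('G'): step: R->1, L=0; G->plug->G->R->G->L->A->refl->E->L'->B->R'->H->plug->C

Answer: ACHBC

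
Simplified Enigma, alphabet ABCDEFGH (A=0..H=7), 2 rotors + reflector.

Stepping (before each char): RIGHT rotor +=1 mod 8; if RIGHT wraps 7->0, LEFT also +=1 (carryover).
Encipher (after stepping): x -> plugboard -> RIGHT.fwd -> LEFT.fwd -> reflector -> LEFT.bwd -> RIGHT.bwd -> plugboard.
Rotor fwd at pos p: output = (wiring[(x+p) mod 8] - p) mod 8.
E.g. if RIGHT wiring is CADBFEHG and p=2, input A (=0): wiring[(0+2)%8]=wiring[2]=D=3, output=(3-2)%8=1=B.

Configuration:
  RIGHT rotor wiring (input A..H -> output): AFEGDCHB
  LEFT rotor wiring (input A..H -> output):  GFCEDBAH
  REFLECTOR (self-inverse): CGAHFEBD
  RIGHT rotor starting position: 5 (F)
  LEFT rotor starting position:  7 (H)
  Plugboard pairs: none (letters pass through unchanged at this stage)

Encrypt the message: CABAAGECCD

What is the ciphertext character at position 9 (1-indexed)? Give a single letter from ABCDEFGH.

Char 1 ('C'): step: R->6, L=7; C->plug->C->R->C->L->G->refl->B->L'->H->R'->D->plug->D
Char 2 ('A'): step: R->7, L=7; A->plug->A->R->C->L->G->refl->B->L'->H->R'->E->plug->E
Char 3 ('B'): step: R->0, L->0 (L advanced); B->plug->B->R->F->L->B->refl->G->L'->A->R'->A->plug->A
Char 4 ('A'): step: R->1, L=0; A->plug->A->R->E->L->D->refl->H->L'->H->R'->H->plug->H
Char 5 ('A'): step: R->2, L=0; A->plug->A->R->C->L->C->refl->A->L'->G->R'->G->plug->G
Char 6 ('G'): step: R->3, L=0; G->plug->G->R->C->L->C->refl->A->L'->G->R'->E->plug->E
Char 7 ('E'): step: R->4, L=0; E->plug->E->R->E->L->D->refl->H->L'->H->R'->A->plug->A
Char 8 ('C'): step: R->5, L=0; C->plug->C->R->E->L->D->refl->H->L'->H->R'->F->plug->F
Char 9 ('C'): step: R->6, L=0; C->plug->C->R->C->L->C->refl->A->L'->G->R'->E->plug->E

E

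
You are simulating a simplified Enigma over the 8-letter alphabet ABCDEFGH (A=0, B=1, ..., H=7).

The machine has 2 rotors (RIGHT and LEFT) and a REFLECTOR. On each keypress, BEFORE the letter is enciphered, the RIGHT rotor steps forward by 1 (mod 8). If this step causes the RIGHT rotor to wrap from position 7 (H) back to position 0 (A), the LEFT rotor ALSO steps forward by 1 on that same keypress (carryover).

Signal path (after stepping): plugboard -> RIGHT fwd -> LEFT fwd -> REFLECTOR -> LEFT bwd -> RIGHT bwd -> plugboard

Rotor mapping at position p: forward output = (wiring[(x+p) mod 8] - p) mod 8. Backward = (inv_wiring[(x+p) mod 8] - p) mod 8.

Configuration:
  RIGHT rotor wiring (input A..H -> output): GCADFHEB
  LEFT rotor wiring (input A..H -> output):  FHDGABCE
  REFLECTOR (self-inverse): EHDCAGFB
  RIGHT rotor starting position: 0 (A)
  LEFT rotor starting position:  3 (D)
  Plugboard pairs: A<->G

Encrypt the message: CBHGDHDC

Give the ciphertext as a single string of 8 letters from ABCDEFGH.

Char 1 ('C'): step: R->1, L=3; C->plug->C->R->C->L->G->refl->F->L'->B->R'->A->plug->G
Char 2 ('B'): step: R->2, L=3; B->plug->B->R->B->L->F->refl->G->L'->C->R'->E->plug->E
Char 3 ('H'): step: R->3, L=3; H->plug->H->R->F->L->C->refl->D->L'->A->R'->A->plug->G
Char 4 ('G'): step: R->4, L=3; G->plug->A->R->B->L->F->refl->G->L'->C->R'->E->plug->E
Char 5 ('D'): step: R->5, L=3; D->plug->D->R->B->L->F->refl->G->L'->C->R'->A->plug->G
Char 6 ('H'): step: R->6, L=3; H->plug->H->R->B->L->F->refl->G->L'->C->R'->E->plug->E
Char 7 ('D'): step: R->7, L=3; D->plug->D->R->B->L->F->refl->G->L'->C->R'->A->plug->G
Char 8 ('C'): step: R->0, L->4 (L advanced); C->plug->C->R->A->L->E->refl->A->L'->D->R'->D->plug->D

Answer: GEGEGEGD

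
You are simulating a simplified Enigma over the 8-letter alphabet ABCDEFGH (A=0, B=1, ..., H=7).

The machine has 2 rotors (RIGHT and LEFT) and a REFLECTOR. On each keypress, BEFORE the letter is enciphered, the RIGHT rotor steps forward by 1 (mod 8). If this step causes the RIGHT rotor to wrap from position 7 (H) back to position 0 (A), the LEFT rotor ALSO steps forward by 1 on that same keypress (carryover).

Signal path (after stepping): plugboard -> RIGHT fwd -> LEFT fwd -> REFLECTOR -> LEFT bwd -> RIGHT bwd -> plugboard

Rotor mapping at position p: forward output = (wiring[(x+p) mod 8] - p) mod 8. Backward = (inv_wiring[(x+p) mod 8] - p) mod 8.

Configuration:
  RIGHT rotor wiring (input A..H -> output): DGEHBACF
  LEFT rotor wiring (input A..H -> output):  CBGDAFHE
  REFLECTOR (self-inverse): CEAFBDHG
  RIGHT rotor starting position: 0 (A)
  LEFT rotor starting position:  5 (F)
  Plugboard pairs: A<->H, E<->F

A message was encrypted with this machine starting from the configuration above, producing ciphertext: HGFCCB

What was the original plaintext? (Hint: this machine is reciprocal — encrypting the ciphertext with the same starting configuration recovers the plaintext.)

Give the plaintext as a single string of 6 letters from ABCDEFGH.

Answer: GFBEFG

Derivation:
Char 1 ('H'): step: R->1, L=5; H->plug->A->R->F->L->B->refl->E->L'->E->R'->G->plug->G
Char 2 ('G'): step: R->2, L=5; G->plug->G->R->B->L->C->refl->A->L'->A->R'->E->plug->F
Char 3 ('F'): step: R->3, L=5; F->plug->E->R->C->L->H->refl->G->L'->G->R'->B->plug->B
Char 4 ('C'): step: R->4, L=5; C->plug->C->R->G->L->G->refl->H->L'->C->R'->F->plug->E
Char 5 ('C'): step: R->5, L=5; C->plug->C->R->A->L->A->refl->C->L'->B->R'->E->plug->F
Char 6 ('B'): step: R->6, L=5; B->plug->B->R->H->L->D->refl->F->L'->D->R'->G->plug->G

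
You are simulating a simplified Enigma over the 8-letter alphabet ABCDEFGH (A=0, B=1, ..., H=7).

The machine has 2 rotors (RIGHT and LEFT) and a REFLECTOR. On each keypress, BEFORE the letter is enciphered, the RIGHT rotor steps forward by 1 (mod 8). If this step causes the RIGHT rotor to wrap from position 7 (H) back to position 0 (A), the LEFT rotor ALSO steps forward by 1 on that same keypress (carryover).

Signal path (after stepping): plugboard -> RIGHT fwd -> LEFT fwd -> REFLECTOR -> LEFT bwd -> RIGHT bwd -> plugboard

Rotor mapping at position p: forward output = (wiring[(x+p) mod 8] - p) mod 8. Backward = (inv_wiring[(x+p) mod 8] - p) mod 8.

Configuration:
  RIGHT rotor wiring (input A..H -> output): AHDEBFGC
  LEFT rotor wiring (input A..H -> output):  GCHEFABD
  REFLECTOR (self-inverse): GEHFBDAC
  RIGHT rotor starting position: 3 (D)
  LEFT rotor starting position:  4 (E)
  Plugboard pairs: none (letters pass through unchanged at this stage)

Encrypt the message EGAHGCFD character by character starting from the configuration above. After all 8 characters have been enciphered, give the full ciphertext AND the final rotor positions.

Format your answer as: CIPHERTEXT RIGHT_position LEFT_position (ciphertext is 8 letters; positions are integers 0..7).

Char 1 ('E'): step: R->4, L=4; E->plug->E->R->E->L->C->refl->H->L'->D->R'->F->plug->F
Char 2 ('G'): step: R->5, L=4; G->plug->G->R->H->L->A->refl->G->L'->F->R'->C->plug->C
Char 3 ('A'): step: R->6, L=4; A->plug->A->R->A->L->B->refl->E->L'->B->R'->D->plug->D
Char 4 ('H'): step: R->7, L=4; H->plug->H->R->H->L->A->refl->G->L'->F->R'->E->plug->E
Char 5 ('G'): step: R->0, L->5 (L advanced); G->plug->G->R->G->L->H->refl->C->L'->F->R'->F->plug->F
Char 6 ('C'): step: R->1, L=5; C->plug->C->R->D->L->B->refl->E->L'->B->R'->G->plug->G
Char 7 ('F'): step: R->2, L=5; F->plug->F->R->A->L->D->refl->F->L'->E->R'->E->plug->E
Char 8 ('D'): step: R->3, L=5; D->plug->D->R->D->L->B->refl->E->L'->B->R'->A->plug->A
Final: ciphertext=FCDEFGEA, RIGHT=3, LEFT=5

Answer: FCDEFGEA 3 5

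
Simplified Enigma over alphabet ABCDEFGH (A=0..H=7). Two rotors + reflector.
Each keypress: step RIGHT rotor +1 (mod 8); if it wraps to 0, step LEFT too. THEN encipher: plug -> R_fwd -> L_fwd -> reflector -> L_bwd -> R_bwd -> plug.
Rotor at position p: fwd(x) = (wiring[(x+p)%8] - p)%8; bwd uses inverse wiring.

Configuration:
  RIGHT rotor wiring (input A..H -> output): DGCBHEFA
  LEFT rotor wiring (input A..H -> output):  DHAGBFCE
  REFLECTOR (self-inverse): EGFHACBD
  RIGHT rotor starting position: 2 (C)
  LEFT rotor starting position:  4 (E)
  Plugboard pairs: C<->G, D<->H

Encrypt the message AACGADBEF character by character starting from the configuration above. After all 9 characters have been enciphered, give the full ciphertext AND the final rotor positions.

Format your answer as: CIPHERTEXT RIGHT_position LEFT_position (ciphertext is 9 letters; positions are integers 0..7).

Char 1 ('A'): step: R->3, L=4; A->plug->A->R->G->L->E->refl->A->L'->D->R'->G->plug->C
Char 2 ('A'): step: R->4, L=4; A->plug->A->R->D->L->A->refl->E->L'->G->R'->G->plug->C
Char 3 ('C'): step: R->5, L=4; C->plug->G->R->E->L->H->refl->D->L'->F->R'->F->plug->F
Char 4 ('G'): step: R->6, L=4; G->plug->C->R->F->L->D->refl->H->L'->E->R'->E->plug->E
Char 5 ('A'): step: R->7, L=4; A->plug->A->R->B->L->B->refl->G->L'->C->R'->E->plug->E
Char 6 ('D'): step: R->0, L->5 (L advanced); D->plug->H->R->A->L->A->refl->E->L'->H->R'->E->plug->E
Char 7 ('B'): step: R->1, L=5; B->plug->B->R->B->L->F->refl->C->L'->E->R'->F->plug->F
Char 8 ('E'): step: R->2, L=5; E->plug->E->R->D->L->G->refl->B->L'->G->R'->F->plug->F
Char 9 ('F'): step: R->3, L=5; F->plug->F->R->A->L->A->refl->E->L'->H->R'->H->plug->D
Final: ciphertext=CCFEEEFFD, RIGHT=3, LEFT=5

Answer: CCFEEEFFD 3 5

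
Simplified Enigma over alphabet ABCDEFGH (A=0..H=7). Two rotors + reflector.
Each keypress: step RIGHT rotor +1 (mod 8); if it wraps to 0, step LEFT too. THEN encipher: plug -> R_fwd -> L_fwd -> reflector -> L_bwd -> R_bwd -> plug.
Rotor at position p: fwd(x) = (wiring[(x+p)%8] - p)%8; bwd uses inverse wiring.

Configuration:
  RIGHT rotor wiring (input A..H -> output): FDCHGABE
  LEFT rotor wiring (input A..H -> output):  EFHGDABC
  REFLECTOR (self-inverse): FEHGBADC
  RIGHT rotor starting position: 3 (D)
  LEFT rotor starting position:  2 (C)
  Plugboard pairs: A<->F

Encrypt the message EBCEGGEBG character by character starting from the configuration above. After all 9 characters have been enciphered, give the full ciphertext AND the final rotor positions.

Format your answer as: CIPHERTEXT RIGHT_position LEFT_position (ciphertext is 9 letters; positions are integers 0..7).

Char 1 ('E'): step: R->4, L=2; E->plug->E->R->B->L->E->refl->B->L'->C->R'->A->plug->F
Char 2 ('B'): step: R->5, L=2; B->plug->B->R->E->L->H->refl->C->L'->G->R'->E->plug->E
Char 3 ('C'): step: R->6, L=2; C->plug->C->R->H->L->D->refl->G->L'->D->R'->A->plug->F
Char 4 ('E'): step: R->7, L=2; E->plug->E->R->A->L->F->refl->A->L'->F->R'->A->plug->F
Char 5 ('G'): step: R->0, L->3 (L advanced); G->plug->G->R->B->L->A->refl->F->L'->C->R'->C->plug->C
Char 6 ('G'): step: R->1, L=3; G->plug->G->R->D->L->G->refl->D->L'->A->R'->F->plug->A
Char 7 ('E'): step: R->2, L=3; E->plug->E->R->H->L->E->refl->B->L'->F->R'->B->plug->B
Char 8 ('B'): step: R->3, L=3; B->plug->B->R->D->L->G->refl->D->L'->A->R'->G->plug->G
Char 9 ('G'): step: R->4, L=3; G->plug->G->R->G->L->C->refl->H->L'->E->R'->B->plug->B
Final: ciphertext=FEFFCABGB, RIGHT=4, LEFT=3

Answer: FEFFCABGB 4 3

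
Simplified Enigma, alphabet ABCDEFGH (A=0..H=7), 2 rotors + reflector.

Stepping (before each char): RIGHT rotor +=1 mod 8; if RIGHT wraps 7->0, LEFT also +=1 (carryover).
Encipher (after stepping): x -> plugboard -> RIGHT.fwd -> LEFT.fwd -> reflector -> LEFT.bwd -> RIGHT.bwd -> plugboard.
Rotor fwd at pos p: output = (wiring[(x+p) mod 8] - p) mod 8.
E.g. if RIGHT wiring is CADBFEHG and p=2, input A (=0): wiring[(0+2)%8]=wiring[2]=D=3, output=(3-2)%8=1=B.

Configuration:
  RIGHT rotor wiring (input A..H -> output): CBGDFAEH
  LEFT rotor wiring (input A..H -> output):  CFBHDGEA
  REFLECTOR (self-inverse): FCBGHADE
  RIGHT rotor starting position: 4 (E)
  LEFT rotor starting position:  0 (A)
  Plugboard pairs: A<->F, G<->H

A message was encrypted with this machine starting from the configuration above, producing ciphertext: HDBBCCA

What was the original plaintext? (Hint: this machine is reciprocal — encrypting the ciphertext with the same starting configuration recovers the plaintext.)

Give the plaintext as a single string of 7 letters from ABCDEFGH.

Char 1 ('H'): step: R->5, L=0; H->plug->G->R->G->L->E->refl->H->L'->D->R'->A->plug->F
Char 2 ('D'): step: R->6, L=0; D->plug->D->R->D->L->H->refl->E->L'->G->R'->A->plug->F
Char 3 ('B'): step: R->7, L=0; B->plug->B->R->D->L->H->refl->E->L'->G->R'->F->plug->A
Char 4 ('B'): step: R->0, L->1 (L advanced); B->plug->B->R->B->L->A->refl->F->L'->E->R'->G->plug->H
Char 5 ('C'): step: R->1, L=1; C->plug->C->R->C->L->G->refl->D->L'->F->R'->B->plug->B
Char 6 ('C'): step: R->2, L=1; C->plug->C->R->D->L->C->refl->B->L'->H->R'->H->plug->G
Char 7 ('A'): step: R->3, L=1; A->plug->F->R->H->L->B->refl->C->L'->D->R'->H->plug->G

Answer: FFAHBGG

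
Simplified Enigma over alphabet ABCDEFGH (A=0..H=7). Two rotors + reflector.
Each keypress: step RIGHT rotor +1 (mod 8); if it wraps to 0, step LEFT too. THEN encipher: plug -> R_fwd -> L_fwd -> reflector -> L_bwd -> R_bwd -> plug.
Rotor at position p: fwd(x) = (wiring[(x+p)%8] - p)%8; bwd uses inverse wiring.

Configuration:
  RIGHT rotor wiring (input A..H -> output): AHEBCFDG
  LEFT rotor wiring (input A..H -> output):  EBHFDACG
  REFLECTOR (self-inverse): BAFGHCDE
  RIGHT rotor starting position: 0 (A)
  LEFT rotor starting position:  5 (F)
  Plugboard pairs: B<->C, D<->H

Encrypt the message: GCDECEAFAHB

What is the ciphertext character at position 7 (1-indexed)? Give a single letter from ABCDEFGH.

Char 1 ('G'): step: R->1, L=5; G->plug->G->R->F->L->C->refl->F->L'->B->R'->D->plug->H
Char 2 ('C'): step: R->2, L=5; C->plug->B->R->H->L->G->refl->D->L'->A->R'->C->plug->B
Char 3 ('D'): step: R->3, L=5; D->plug->H->R->B->L->F->refl->C->L'->F->R'->F->plug->F
Char 4 ('E'): step: R->4, L=5; E->plug->E->R->E->L->E->refl->H->L'->D->R'->F->plug->F
Char 5 ('C'): step: R->5, L=5; C->plug->B->R->G->L->A->refl->B->L'->C->R'->E->plug->E
Char 6 ('E'): step: R->6, L=5; E->plug->E->R->G->L->A->refl->B->L'->C->R'->C->plug->B
Char 7 ('A'): step: R->7, L=5; A->plug->A->R->H->L->G->refl->D->L'->A->R'->C->plug->B

B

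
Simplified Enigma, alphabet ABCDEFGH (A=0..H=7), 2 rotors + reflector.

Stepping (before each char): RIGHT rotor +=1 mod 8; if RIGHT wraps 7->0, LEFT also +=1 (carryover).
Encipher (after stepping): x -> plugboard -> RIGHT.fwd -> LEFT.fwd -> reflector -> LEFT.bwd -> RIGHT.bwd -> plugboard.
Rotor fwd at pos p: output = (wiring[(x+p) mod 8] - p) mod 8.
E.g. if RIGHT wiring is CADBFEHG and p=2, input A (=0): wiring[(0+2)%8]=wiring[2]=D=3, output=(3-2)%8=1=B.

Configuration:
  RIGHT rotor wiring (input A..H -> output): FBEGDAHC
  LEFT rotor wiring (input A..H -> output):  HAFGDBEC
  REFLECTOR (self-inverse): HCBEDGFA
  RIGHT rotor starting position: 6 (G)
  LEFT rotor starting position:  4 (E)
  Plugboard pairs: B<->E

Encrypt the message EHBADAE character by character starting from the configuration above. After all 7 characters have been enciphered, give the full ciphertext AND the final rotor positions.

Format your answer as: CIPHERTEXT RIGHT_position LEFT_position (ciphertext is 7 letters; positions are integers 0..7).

Char 1 ('E'): step: R->7, L=4; E->plug->B->R->G->L->B->refl->C->L'->H->R'->E->plug->B
Char 2 ('H'): step: R->0, L->5 (L advanced); H->plug->H->R->C->L->F->refl->G->L'->H->R'->G->plug->G
Char 3 ('B'): step: R->1, L=5; B->plug->E->R->H->L->G->refl->F->L'->C->R'->D->plug->D
Char 4 ('A'): step: R->2, L=5; A->plug->A->R->C->L->F->refl->G->L'->H->R'->H->plug->H
Char 5 ('D'): step: R->3, L=5; D->plug->D->R->E->L->D->refl->E->L'->A->R'->B->plug->E
Char 6 ('A'): step: R->4, L=5; A->plug->A->R->H->L->G->refl->F->L'->C->R'->H->plug->H
Char 7 ('E'): step: R->5, L=5; E->plug->B->R->C->L->F->refl->G->L'->H->R'->F->plug->F
Final: ciphertext=BGDHEHF, RIGHT=5, LEFT=5

Answer: BGDHEHF 5 5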